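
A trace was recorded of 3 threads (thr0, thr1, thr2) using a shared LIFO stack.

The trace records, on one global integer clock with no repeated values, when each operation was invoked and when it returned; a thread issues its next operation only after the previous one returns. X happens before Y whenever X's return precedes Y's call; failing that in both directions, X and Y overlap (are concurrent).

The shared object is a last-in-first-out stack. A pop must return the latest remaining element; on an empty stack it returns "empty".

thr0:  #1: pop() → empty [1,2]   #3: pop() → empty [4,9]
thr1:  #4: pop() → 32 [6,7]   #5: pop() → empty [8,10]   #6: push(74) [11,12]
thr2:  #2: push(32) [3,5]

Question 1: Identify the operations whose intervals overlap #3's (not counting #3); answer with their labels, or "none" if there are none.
Answer: #2, #4, #5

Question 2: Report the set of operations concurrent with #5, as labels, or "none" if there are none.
Answer: #3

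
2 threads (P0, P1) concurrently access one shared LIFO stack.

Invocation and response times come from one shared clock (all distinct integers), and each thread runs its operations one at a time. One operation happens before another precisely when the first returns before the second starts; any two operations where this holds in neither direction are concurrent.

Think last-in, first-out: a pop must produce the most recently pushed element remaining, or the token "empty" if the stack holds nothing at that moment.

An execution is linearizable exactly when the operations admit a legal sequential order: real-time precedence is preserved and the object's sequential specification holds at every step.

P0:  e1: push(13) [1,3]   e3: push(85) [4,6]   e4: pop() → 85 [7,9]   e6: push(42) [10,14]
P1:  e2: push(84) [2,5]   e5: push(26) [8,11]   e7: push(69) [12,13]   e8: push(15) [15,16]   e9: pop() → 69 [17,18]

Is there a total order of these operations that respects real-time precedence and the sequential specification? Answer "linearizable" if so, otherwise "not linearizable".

not linearizable

prefix check: 1..17 passes, 1..18 fails once e9's time-18 response joins
no legal order exists: 15 real-time-consistent candidates over 9 completed LIFO stack operations, all rejected
one such order, e1, e2, e3, e4, e5, e6, e7, e8, e9, breaks at step 9 where e9 pop() → 69 is illegal
one such order, e1, e2, e3, e4, e5, e7, e6, e8, e9, breaks at step 9 where e9 pop() → 69 is illegal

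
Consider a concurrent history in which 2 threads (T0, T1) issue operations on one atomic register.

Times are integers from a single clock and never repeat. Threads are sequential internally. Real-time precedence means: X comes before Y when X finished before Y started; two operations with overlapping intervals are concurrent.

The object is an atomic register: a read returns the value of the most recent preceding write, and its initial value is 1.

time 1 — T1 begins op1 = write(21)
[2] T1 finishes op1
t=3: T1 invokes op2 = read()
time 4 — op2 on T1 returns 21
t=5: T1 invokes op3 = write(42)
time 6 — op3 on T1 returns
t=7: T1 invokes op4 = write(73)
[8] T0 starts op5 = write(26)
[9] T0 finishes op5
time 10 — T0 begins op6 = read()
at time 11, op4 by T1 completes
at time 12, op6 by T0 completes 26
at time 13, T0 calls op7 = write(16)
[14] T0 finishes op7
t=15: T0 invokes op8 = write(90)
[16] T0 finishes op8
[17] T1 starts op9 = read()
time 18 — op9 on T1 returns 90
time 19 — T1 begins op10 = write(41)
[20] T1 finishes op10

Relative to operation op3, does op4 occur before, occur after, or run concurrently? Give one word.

op4 spans [7,11], op3 spans [5,6]
resp(op3)=6 < inv(op4)=7

after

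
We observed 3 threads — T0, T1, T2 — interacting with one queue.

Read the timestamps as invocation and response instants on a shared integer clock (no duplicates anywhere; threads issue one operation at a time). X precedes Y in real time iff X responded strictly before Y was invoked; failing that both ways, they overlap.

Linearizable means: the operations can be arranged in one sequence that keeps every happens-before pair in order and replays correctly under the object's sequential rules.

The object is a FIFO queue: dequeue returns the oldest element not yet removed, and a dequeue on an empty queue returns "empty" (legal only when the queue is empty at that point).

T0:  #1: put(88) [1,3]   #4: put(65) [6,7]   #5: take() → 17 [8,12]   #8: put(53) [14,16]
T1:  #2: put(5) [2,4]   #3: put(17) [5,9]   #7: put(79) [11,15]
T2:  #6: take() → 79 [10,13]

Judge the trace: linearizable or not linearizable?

the violation lands at event 12, #5's response at time 12: events 1..11 linearize, events 1..12 do not
the 5 completed operations admit 6 real-time orders; each fails the queue replay
no completion choice of the 2 pending operations (#6, #7) rescues it — every subset was tried
take #1, #2, #3, #4, #5 (pending dropped): step 5 already fails, because #5 take() → 17 cannot occur there
take #1, #2, #4, #3, #5 (pending dropped): step 5 already fails, because #5 take() → 17 cannot occur there

not linearizable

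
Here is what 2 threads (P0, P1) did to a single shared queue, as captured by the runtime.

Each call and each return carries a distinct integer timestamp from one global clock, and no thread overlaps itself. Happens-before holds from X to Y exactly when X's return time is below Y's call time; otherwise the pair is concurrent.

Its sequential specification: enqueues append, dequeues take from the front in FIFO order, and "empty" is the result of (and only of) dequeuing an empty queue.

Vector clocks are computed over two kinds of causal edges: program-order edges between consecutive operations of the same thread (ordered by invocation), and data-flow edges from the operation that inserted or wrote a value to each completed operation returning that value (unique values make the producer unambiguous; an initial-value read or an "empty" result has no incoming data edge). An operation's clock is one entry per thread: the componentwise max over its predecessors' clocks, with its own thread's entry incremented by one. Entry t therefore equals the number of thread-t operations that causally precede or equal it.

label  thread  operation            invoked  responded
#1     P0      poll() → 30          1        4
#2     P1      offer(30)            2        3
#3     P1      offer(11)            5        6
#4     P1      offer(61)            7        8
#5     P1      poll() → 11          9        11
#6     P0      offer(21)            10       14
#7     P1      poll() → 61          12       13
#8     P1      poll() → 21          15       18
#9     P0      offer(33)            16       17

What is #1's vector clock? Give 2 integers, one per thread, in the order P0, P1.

root op #2, invoked 2: fresh clock plus P1's own tick → (0, 1)
VC(#3, invoked at 5): max of VC(#2)=(0, 1), then +1 on thread P1 → (0, 2)
VC(#1, invoked at 1): max of VC(#2)=(0, 1), then +1 on thread P0 → (1, 1)
VC(#4, invoked at 7): max of VC(#3)=(0, 2), then +1 on thread P1 → (0, 3)
VC(#6, invoked at 10): max of VC(#1)=(1, 1), then +1 on thread P0 → (2, 1)
VC(#5, invoked at 9): max of VC(#3)=(0, 2), VC(#4)=(0, 3), then +1 on thread P1 → (0, 4)
VC(#9, invoked at 16): max of VC(#6)=(2, 1), then +1 on thread P0 → (3, 1)
VC(#7, invoked at 12): max of VC(#4)=(0, 3), VC(#5)=(0, 4), then +1 on thread P1 → (0, 5)
VC(#8, invoked at 15): max of VC(#6)=(2, 1), VC(#7)=(0, 5), then +1 on thread P1 → (2, 6)
target: VC(#1) = (1, 1)

(1, 1)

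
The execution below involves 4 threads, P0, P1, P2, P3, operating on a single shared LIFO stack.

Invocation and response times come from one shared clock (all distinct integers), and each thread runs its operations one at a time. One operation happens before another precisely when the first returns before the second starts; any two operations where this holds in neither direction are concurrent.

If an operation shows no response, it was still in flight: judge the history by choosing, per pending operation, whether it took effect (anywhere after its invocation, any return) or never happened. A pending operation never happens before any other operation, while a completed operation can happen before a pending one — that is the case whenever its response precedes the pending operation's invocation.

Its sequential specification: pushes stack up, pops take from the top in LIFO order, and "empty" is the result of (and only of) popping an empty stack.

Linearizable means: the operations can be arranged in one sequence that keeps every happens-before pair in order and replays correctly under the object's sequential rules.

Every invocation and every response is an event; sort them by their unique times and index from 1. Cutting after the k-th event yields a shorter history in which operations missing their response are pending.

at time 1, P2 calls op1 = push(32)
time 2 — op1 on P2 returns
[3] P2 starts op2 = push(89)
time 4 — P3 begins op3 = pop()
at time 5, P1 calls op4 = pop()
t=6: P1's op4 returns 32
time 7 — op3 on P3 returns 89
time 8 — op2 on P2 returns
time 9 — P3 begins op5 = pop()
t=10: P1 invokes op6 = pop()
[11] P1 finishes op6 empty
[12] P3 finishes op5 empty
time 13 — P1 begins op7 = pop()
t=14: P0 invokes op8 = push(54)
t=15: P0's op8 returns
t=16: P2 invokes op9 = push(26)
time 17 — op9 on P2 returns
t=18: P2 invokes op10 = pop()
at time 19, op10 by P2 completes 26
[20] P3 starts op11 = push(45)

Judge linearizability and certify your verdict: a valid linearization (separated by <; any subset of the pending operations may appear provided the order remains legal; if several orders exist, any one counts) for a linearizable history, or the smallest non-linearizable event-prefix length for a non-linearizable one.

1. op1 push(32), leaving stack <32>
2. op2 push(89), leaving stack <32,89>
3. op3 pop() → 89, leaving stack <32>
4. op4 pop() → 32, leaving stack <>
5. op5 pop() → empty, leaving stack <>
6. op6 pop() → empty, leaving stack <>
7. op7 pop() (pending, included), leaving stack <>
8. op8 push(54), leaving stack <54>
9. op9 push(26), leaving stack <54,26>
10. op10 pop() → 26, leaving stack <54>

linearizable — witness: op1 < op2 < op3 < op4 < op5 < op6 < op7 < op8 < op9 < op10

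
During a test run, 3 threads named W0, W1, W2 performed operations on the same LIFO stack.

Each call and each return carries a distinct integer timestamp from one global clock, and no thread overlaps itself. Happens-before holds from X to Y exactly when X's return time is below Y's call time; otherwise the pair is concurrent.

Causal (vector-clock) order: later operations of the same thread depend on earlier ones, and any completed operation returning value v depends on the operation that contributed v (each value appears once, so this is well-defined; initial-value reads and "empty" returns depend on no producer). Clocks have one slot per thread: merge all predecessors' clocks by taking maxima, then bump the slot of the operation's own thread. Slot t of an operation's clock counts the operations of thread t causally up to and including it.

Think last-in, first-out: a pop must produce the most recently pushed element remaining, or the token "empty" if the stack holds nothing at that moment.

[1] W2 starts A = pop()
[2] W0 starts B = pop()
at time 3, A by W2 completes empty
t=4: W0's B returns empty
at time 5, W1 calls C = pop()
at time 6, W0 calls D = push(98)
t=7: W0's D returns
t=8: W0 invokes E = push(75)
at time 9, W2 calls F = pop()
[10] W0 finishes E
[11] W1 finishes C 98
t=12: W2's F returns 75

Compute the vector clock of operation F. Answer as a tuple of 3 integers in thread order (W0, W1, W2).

invoked at 1, A has no predecessors; its own W2 bump gives (0, 0, 1)
invoked at 2, B has no predecessors; its own W0 bump gives (1, 0, 0)
VC(D, invoked at 6): max of VC(B)=(1, 0, 0), then +1 on thread W0 → (2, 0, 0)
VC(C, invoked at 5): max of VC(D)=(2, 0, 0), then +1 on thread W1 → (2, 1, 0)
VC(E, invoked at 8): max of VC(D)=(2, 0, 0), then +1 on thread W0 → (3, 0, 0)
VC(F, invoked at 9): max of VC(A)=(0, 0, 1), VC(E)=(3, 0, 0), then +1 on thread W2 → (3, 0, 2)
target: VC(F) = (3, 0, 2)

(3, 0, 2)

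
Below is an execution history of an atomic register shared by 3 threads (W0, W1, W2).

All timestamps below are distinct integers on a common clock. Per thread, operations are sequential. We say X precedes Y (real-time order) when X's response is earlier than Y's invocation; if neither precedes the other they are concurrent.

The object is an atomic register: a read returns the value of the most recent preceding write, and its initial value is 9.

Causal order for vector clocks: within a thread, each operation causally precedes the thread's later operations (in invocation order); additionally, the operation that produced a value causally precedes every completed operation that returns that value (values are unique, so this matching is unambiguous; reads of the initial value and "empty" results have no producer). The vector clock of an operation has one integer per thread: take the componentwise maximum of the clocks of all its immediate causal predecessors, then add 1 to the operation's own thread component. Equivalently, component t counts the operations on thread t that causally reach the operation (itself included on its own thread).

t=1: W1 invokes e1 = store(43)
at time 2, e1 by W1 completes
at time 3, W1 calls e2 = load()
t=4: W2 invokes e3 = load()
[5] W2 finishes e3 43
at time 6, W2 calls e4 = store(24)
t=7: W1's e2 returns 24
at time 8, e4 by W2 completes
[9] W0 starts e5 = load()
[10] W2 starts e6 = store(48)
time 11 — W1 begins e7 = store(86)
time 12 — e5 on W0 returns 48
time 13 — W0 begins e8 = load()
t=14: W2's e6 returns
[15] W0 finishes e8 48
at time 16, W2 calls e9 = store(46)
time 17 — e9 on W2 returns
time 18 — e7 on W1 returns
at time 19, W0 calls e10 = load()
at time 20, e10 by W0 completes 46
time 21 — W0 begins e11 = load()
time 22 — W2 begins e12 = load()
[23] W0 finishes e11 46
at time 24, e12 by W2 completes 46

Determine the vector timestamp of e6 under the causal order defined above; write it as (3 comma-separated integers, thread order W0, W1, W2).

root op e1, invoked 1: fresh clock plus W1's own tick → (0, 1, 0)
merge at e3 (invoked 4): VC(e1)=(0, 1, 0), own-thread bump on W2 → (0, 1, 1)
merge at e4 (invoked 6): VC(e3)=(0, 1, 1), own-thread bump on W2 → (0, 1, 2)
merge at e6 (invoked 10): VC(e4)=(0, 1, 2), own-thread bump on W2 → (0, 1, 3)
merge at e2 (invoked 3): VC(e1)=(0, 1, 0), VC(e4)=(0, 1, 2), own-thread bump on W1 → (0, 2, 2)
merge at e9 (invoked 16): VC(e6)=(0, 1, 3), own-thread bump on W2 → (0, 1, 4)
merge at e7 (invoked 11): VC(e2)=(0, 2, 2), own-thread bump on W1 → (0, 3, 2)
merge at e5 (invoked 9): VC(e6)=(0, 1, 3), own-thread bump on W0 → (1, 1, 3)
merge at e12 (invoked 22): VC(e9)=(0, 1, 4), own-thread bump on W2 → (0, 1, 5)
merge at e8 (invoked 13): VC(e5)=(1, 1, 3), VC(e6)=(0, 1, 3), own-thread bump on W0 → (2, 1, 3)
merge at e10 (invoked 19): VC(e8)=(2, 1, 3), VC(e9)=(0, 1, 4), own-thread bump on W0 → (3, 1, 4)
merge at e11 (invoked 21): VC(e9)=(0, 1, 4), VC(e10)=(3, 1, 4), own-thread bump on W0 → (4, 1, 4)
target: VC(e6) = (0, 1, 3)

(0, 1, 3)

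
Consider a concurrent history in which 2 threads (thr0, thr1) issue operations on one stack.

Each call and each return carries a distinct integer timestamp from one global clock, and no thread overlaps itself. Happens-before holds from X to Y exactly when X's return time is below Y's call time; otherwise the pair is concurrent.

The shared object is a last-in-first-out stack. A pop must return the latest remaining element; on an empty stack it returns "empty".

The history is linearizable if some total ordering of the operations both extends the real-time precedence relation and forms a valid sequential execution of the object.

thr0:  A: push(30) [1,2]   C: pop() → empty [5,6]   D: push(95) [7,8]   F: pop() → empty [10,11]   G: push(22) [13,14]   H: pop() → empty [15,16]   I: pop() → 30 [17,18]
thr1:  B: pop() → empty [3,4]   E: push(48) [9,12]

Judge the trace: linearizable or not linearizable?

not linearizable

events 1..3 are fine; event 4 — the response of B at time 4 — makes the prefix non-linearizable
exactly one order of the 2 completed ops respects real time; the stack replay fails
take A, B: step 2 already fails, because B pop() → empty cannot occur there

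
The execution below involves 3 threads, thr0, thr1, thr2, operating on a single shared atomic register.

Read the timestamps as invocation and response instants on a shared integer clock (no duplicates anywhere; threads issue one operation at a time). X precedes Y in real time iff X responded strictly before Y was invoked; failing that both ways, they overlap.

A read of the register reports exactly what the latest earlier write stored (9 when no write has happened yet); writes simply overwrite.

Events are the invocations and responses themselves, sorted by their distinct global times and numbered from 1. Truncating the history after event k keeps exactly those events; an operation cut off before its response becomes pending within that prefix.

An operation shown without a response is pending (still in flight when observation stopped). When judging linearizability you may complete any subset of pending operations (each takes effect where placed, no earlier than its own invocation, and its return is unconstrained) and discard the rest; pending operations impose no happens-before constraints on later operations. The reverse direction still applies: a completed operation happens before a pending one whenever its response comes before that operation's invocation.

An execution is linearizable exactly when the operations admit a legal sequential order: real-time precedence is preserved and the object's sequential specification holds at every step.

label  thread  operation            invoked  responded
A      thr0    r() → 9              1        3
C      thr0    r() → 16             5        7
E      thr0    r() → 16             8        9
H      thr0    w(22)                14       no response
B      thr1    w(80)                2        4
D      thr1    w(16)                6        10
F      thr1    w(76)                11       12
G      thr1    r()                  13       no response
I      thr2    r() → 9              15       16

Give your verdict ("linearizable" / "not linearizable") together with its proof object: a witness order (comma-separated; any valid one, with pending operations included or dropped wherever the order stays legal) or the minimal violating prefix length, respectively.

through event 15 a valid linearization exists; event 16 (I responding at time 16) ends that
checked exhaustively: 6 real-time-consistent orders of 7 completed operations, zero legal atomic register replays
no completion choice of the 2 pending operations (G, H) rescues it — every subset was tried
one such order, A, B, C, D, E, F, I (pending dropped), breaks at step 3 where C r() → 16 is illegal
one such order, A, B, C, E, D, F, I (pending dropped), breaks at step 3 where C r() → 16 is illegal

not linearizable — minimal violating prefix: 16 events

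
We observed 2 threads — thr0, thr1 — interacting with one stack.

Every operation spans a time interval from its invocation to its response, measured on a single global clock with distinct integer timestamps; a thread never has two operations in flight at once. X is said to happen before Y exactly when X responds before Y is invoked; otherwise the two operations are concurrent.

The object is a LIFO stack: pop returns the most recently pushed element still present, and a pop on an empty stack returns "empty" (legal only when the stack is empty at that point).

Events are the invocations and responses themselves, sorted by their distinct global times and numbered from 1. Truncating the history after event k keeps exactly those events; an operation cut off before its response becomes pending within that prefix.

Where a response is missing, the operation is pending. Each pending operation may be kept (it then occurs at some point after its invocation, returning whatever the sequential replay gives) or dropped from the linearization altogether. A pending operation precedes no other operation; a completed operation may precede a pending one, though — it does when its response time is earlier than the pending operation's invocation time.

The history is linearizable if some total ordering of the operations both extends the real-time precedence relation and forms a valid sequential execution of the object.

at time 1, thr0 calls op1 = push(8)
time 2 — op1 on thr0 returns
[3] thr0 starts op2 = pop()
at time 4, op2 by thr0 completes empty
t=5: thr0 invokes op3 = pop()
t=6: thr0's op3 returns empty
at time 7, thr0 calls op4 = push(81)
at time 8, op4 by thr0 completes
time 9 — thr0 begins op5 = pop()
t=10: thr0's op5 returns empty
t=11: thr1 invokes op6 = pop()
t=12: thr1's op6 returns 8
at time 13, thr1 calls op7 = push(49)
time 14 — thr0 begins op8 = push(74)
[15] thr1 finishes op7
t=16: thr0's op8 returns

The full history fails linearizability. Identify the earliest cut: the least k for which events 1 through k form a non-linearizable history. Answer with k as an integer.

4

a valid linearization of events 1..3 exists, for instance op1:
1. op1 push(8), leaving stack <8>
adding event 4 (op2 responds at 4) leaves no legal real-time order
for example op1, op2 fails at step 2: op2 pop() → empty is not legal there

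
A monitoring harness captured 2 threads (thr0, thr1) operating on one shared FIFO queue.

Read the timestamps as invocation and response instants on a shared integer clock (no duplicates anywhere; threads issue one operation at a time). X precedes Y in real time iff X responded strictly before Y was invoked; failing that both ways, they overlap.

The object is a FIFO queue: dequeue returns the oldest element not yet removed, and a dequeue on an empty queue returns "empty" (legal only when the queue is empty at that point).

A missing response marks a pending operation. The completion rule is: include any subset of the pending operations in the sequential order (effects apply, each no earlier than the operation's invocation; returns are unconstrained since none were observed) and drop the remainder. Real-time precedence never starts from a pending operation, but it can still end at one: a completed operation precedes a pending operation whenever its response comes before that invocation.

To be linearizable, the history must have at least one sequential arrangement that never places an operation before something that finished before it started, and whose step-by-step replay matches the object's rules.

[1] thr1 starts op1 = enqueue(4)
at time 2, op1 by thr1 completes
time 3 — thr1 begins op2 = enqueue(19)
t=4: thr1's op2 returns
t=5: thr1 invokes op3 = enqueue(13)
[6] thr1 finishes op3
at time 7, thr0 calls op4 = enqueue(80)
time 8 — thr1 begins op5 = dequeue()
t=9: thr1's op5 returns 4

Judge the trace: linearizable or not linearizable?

linearizable

a witness: op1, op2, op3, op4, op5
after step 1 (op1 enqueue(4)): queue <4>
after step 2 (op2 enqueue(19)): queue <4,19>
after step 3 (op3 enqueue(13)): queue <4,19,13>
after step 4 (op4 enqueue(80) (pending, included)): queue <4,19,13,80>
after step 5 (op5 dequeue() → 4): queue <19,13,80>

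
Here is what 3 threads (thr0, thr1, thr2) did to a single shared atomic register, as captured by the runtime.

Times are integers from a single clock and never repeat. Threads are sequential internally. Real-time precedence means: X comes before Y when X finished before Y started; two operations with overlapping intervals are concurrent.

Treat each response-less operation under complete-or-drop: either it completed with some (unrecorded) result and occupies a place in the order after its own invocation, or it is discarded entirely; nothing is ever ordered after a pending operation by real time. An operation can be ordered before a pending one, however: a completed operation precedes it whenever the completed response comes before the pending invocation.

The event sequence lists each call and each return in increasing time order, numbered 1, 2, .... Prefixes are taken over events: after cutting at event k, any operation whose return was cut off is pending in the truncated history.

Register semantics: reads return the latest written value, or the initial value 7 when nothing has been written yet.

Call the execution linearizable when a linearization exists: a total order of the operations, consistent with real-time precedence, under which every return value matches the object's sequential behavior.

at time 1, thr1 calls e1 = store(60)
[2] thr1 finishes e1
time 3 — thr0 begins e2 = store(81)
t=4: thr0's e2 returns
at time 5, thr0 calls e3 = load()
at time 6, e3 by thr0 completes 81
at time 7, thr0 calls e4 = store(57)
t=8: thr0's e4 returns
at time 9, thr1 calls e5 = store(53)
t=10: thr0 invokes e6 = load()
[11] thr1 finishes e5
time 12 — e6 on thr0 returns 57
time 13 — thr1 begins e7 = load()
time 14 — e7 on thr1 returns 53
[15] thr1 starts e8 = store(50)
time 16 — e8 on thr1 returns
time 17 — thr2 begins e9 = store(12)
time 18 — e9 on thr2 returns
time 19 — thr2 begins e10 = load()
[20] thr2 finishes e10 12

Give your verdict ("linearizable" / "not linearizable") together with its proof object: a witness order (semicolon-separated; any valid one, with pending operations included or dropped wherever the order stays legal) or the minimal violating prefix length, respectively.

linearizable — witness: e1; e2; e3; e4; e6; e5; e7; e8; e9; e10

step 1: e1 store(60) — value 60
step 2: e2 store(81) — value 81
step 3: e3 load() → 81 — value 81
step 4: e4 store(57) — value 57
step 5: e6 load() → 57 — value 57
step 6: e5 store(53) — value 53
step 7: e7 load() → 53 — value 53
step 8: e8 store(50) — value 50
step 9: e9 store(12) — value 12
step 10: e10 load() → 12 — value 12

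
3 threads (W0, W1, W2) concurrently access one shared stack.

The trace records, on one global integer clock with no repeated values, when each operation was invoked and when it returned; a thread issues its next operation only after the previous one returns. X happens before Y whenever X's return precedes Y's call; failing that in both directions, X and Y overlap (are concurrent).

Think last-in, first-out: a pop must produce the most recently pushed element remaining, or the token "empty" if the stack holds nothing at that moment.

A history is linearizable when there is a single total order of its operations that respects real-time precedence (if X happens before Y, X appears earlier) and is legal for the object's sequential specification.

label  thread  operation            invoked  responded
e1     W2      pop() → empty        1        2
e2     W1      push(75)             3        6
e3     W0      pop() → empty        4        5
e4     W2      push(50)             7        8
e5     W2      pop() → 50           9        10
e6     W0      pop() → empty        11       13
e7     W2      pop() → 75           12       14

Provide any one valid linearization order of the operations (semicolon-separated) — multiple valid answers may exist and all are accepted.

e1; e3; e2; e4; e5; e7; e6

step 1: e1 pop() → empty — stack <>
step 2: e3 pop() → empty — stack <>
step 3: e2 push(75) — stack <75>
step 4: e4 push(50) — stack <75,50>
step 5: e5 pop() → 50 — stack <75>
step 6: e7 pop() → 75 — stack <>
step 7: e6 pop() → empty — stack <>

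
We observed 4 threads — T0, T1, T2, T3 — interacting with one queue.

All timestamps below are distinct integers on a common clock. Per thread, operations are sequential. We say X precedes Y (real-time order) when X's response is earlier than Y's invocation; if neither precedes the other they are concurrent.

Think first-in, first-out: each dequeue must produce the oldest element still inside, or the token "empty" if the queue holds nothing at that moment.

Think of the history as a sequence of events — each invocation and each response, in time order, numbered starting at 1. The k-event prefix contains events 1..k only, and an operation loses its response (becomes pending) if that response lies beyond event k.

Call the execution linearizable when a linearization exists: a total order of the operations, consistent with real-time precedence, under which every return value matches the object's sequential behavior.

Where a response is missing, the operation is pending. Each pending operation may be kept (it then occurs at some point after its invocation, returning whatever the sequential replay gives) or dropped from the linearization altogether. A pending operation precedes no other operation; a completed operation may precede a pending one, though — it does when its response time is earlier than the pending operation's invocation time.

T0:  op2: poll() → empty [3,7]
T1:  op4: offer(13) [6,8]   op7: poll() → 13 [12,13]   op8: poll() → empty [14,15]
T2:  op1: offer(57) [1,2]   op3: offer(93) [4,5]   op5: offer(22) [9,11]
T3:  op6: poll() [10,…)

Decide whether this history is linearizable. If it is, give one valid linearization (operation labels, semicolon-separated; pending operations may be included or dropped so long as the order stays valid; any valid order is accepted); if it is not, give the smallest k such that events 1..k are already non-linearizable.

prefix check: 1..6 passes, 1..7 fails once op2's time-7 response joins
2 orders of the 3 completed queue ops respect real time; none is legal
include/drop combinations of the 1 pending operation (op4) were all tried; none helps
one such order, op1, op2, op3 (pending dropped), breaks at step 2 where op2 poll() → empty is illegal
one such order, op1, op3, op2 (pending dropped), breaks at step 3 where op2 poll() → empty is illegal

not linearizable — minimal violating prefix: 7 events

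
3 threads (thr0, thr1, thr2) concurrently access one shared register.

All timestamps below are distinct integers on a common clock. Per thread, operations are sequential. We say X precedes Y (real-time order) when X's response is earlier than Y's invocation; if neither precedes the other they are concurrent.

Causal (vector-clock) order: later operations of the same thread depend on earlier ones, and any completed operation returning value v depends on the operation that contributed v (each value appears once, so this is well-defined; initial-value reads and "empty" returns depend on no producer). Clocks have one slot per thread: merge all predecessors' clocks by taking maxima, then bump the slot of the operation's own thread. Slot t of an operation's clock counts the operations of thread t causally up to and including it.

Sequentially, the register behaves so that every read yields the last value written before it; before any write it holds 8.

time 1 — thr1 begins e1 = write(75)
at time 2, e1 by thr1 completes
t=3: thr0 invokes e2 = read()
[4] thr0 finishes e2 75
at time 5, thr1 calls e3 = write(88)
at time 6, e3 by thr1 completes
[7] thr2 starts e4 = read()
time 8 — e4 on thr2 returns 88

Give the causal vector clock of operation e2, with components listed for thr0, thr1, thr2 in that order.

e1 (invocation 1): nothing precedes it; thr1's component alone gives (0, 1, 0)
VC(e3, invoked at 5): max of VC(e1)=(0, 1, 0), then +1 on thread thr1 → (0, 2, 0)
VC(e2, invoked at 3): max of VC(e1)=(0, 1, 0), then +1 on thread thr0 → (1, 1, 0)
VC(e4, invoked at 7): max of VC(e3)=(0, 2, 0), then +1 on thread thr2 → (0, 2, 1)
target: VC(e2) = (1, 1, 0)

(1, 1, 0)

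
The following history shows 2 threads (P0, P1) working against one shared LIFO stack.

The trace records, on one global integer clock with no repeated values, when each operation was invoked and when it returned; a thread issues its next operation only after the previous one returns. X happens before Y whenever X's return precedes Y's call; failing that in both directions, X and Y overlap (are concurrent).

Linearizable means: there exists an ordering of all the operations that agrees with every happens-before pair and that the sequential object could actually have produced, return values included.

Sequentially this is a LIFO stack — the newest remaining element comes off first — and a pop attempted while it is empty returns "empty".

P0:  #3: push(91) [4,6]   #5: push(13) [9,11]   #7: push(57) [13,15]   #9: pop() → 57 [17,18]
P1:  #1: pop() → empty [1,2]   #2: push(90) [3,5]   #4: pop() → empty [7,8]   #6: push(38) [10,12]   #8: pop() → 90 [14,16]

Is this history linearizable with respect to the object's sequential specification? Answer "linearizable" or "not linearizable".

the violation lands at event 8, #4's response at time 8: events 1..7 linearize, events 1..8 do not
4 completed operations, 2 real-time-consistent orders — every LIFO stack replay fails
for example #1, #2, #3, #4 fails at step 4: #4 pop() → empty is not legal there
for example #1, #3, #2, #4 fails at step 4: #4 pop() → empty is not legal there

not linearizable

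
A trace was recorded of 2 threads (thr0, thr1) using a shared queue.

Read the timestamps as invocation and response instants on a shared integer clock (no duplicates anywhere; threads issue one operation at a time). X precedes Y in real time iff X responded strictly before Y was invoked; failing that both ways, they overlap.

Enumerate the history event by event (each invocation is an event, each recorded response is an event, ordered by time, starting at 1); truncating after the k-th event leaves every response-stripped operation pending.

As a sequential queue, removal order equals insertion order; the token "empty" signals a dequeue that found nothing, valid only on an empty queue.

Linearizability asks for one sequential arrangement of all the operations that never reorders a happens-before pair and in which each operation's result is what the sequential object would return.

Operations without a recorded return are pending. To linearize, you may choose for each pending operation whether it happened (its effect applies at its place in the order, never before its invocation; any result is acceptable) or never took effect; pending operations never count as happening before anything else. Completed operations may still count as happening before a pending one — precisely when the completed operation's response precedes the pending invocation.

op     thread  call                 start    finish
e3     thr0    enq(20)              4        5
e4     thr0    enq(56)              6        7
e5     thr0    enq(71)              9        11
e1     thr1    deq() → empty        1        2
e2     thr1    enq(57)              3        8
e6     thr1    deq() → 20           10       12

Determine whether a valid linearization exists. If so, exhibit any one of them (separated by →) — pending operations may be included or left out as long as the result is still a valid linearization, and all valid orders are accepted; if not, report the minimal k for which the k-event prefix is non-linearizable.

linearizable — witness: e1 → e3 → e2 → e4 → e5 → e6

step 1: e1 deq() → empty — queue <>
step 2: e3 enq(20) — queue <20>
step 3: e2 enq(57) — queue <20,57>
step 4: e4 enq(56) — queue <20,57,56>
step 5: e5 enq(71) — queue <20,57,56,71>
step 6: e6 deq() → 20 — queue <57,56,71>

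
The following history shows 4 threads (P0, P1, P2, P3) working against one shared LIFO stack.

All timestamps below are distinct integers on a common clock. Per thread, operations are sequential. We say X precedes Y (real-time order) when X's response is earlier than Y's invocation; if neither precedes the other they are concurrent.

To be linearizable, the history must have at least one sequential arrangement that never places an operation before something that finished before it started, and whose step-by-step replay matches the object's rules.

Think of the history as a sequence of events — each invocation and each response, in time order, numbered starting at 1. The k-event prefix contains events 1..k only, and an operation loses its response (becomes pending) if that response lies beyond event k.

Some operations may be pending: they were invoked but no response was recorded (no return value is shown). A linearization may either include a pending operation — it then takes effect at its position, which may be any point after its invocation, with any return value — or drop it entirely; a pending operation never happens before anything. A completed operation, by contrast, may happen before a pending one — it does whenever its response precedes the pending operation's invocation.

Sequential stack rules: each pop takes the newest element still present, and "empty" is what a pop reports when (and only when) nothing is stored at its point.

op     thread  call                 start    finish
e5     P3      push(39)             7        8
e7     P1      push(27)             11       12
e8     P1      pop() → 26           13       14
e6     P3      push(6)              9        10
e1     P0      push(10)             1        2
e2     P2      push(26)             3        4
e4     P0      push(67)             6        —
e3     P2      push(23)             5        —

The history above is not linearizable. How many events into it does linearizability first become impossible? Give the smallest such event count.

one valid order for events 1..13 is e1, e2, e3, e4, e5, e6, e7:
step 1: e1 push(10) — stack <10>
step 2: e2 push(26) — stack <10,26>
step 3: e3 push(23) (pending, included) — stack <10,26,23>
step 4: e4 push(67) (pending, included) — stack <10,26,23,67>
step 5: e5 push(39) — stack <10,26,23,67,39>
step 6: e6 push(6) — stack <10,26,23,67,39,6>
step 7: e7 push(27) — stack <10,26,23,67,39,6,27>
at event 14 (e8's time-14 response) nothing linearizes any more
include/drop combinations of the 2 pending operations (e3, e4) were all tried; none helps
e.g. e1, e2, e5, e6, e7, e8 (pending dropped): illegal at step 6, since e8 pop() → 26 cannot apply there

14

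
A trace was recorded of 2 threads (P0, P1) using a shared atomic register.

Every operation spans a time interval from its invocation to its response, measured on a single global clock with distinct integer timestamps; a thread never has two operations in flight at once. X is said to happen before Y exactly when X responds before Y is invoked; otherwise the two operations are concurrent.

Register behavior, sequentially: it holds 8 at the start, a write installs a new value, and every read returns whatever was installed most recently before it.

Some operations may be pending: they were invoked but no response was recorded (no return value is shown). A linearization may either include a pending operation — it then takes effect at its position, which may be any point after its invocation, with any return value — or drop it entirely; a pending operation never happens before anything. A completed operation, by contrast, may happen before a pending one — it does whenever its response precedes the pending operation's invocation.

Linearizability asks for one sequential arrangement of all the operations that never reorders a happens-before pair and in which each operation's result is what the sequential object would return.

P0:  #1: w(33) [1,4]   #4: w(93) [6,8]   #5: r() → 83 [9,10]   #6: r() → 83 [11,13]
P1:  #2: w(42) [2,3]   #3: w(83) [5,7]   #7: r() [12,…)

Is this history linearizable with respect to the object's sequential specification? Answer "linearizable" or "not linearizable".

linearizable

witness order: #1, #2, #4, #3, #5, #6
after step 1 (#1 w(33)): value 33
after step 2 (#2 w(42)): value 42
after step 3 (#4 w(93)): value 93
after step 4 (#3 w(83)): value 83
after step 5 (#5 r() → 83): value 83
after step 6 (#6 r() → 83): value 83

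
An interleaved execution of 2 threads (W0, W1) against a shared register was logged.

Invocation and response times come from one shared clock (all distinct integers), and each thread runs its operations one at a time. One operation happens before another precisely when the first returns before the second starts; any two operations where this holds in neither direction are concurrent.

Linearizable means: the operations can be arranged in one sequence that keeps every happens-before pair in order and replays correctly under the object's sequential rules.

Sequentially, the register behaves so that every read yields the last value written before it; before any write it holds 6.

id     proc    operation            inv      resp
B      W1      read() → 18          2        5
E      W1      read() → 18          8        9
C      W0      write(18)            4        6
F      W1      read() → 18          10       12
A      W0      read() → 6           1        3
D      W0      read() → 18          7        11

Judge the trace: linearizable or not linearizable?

linearizable

witness order: A, C, B, D, E, F
after step 1 (A read() → 6): value 6
after step 2 (C write(18)): value 18
after step 3 (B read() → 18): value 18
after step 4 (D read() → 18): value 18
after step 5 (E read() → 18): value 18
after step 6 (F read() → 18): value 18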